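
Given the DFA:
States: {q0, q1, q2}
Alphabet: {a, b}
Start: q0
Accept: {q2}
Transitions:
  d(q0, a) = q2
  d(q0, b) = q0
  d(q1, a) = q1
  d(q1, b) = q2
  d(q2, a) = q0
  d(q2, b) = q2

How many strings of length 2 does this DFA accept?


Enumerating all length-2 strings:
  "aa" -> q0 [reject]
  "ab" -> q2 [accept]
  "ba" -> q2 [accept]
  "bb" -> q0 [reject]

2 out of 4


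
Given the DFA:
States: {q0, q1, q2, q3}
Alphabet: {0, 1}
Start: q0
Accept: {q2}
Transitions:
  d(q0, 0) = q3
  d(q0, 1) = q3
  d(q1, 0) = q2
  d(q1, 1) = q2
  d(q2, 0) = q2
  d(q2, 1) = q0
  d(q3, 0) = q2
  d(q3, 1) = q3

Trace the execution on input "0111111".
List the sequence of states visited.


Input: 0111111
d(q0, 0) = q3
d(q3, 1) = q3
d(q3, 1) = q3
d(q3, 1) = q3
d(q3, 1) = q3
d(q3, 1) = q3
d(q3, 1) = q3


q0 -> q3 -> q3 -> q3 -> q3 -> q3 -> q3 -> q3


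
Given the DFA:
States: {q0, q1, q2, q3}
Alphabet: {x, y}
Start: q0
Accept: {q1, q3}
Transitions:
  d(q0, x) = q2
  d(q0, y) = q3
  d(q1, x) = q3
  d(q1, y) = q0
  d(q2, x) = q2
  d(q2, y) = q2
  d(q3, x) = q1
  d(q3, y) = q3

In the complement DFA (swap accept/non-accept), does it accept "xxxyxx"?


Trace: q0 -> q2 -> q2 -> q2 -> q2 -> q2 -> q2
Final: q2
Original accept: {q1, q3}
Complement: q2 is not in original accept

Yes, complement accepts (original rejects)


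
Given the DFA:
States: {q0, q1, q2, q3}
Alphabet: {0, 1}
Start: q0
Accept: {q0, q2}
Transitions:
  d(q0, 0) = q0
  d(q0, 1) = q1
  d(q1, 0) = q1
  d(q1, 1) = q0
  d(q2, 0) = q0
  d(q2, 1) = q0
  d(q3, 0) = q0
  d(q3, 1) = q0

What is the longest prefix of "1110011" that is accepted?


Run the DFA, marking each prefix where the state is accepting:
  "" -> q0 [accept]
  "1" -> q1 [reject]
  "11" -> q0 [accept]
  "111" -> q1 [reject]
  "1110" -> q1 [reject]
  "11100" -> q1 [reject]
  "111001" -> q0 [accept]
  "1110011" -> q1 [reject]

"111001"


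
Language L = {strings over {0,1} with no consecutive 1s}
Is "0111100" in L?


'11' occurs at index 1

No, "0111100" is not in L


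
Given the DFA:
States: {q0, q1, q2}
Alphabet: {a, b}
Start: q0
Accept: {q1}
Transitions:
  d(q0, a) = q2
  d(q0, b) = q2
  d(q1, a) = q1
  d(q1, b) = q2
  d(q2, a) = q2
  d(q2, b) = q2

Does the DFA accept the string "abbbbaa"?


Trace: q0 -> q2 -> q2 -> q2 -> q2 -> q2 -> q2 -> q2
Final state: q2
Accept states: {q1}

No, rejected (final state q2 is not an accept state)


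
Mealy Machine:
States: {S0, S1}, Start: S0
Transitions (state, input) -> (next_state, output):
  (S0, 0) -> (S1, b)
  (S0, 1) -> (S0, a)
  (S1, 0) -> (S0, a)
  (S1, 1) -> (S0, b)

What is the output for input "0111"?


Step-by-step:
  (S0, 0) -> (S1, b)
  (S1, 1) -> (S0, b)
  (S0, 1) -> (S0, a)
  (S0, 1) -> (S0, a)

"bbaa"


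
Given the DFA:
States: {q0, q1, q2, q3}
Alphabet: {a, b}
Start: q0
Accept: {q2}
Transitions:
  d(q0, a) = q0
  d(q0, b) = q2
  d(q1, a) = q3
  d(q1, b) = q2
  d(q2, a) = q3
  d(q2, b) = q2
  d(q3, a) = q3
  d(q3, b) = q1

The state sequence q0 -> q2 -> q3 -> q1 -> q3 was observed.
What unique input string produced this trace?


Trace back each transition to find the symbol:
  q0 --[b]--> q2
  q2 --[a]--> q3
  q3 --[b]--> q1
  q1 --[a]--> q3

"baba"


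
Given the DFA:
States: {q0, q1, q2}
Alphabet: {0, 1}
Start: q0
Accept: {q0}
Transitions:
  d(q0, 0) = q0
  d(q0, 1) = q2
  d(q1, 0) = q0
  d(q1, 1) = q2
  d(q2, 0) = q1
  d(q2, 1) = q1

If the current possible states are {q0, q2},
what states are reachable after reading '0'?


Apply transition on '0' from each current state:
  d(q0, 0) = q0
  d(q2, 0) = q1

{q0, q1}


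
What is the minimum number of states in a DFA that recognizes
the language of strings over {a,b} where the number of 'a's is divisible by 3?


States track (count of 'a') mod 3.
Need 3 states: one per remainder 0..2; accept = remainder 0.

3


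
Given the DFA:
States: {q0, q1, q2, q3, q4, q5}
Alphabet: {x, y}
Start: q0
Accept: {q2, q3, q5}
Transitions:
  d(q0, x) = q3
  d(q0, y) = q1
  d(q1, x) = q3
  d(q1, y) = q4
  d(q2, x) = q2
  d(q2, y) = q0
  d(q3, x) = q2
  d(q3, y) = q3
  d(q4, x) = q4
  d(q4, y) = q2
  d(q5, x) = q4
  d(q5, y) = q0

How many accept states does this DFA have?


Accept states listed: {q2, q3, q5}
Counting: q2(1) q3(2) q5(3)

3


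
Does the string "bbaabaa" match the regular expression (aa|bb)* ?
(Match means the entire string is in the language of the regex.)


|string| = 7; first = 'b'; last = 'a'

No, "bbaabaa" does not match (aa|bb)*


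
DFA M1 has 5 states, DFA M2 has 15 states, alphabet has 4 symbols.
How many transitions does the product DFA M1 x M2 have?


Product DFA has 5 * 15 = 75 states.
Each has 4 transitions: 75 * 4 = 300

300


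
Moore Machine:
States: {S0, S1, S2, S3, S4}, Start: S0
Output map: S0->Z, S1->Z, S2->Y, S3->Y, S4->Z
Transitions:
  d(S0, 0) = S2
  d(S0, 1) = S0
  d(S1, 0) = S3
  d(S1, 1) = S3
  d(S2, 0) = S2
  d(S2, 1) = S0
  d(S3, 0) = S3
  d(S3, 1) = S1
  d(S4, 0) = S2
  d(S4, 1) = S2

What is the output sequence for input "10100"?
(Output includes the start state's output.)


Start: S0 (output Z)
  --1--> S0 (output Z)
  --0--> S2 (output Y)
  --1--> S0 (output Z)
  --0--> S2 (output Y)
  --0--> S2 (output Y)

"ZZYZYY"


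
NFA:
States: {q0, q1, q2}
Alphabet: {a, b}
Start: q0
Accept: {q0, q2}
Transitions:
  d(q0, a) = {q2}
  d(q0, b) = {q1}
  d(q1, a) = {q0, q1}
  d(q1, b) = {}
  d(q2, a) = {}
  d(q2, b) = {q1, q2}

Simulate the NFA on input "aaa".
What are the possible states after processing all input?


Start: {q0}
  --a--> {q2}
  --a--> {}
  --a--> {}

{} (empty set, no valid transitions)


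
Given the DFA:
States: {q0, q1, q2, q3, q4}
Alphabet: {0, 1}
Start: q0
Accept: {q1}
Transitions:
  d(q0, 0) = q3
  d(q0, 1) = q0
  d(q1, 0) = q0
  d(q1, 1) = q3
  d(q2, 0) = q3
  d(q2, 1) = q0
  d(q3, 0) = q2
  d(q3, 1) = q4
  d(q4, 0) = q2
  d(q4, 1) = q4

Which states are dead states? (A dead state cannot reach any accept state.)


Forward reachability from each state:
  q0 -> reaches {q0, q2, q3, q4}, no accept state (dead)
  q1 -> reaches accept state q1 (live)
  q2 -> reaches {q0, q2, q3, q4}, no accept state (dead)
  q3 -> reaches {q0, q2, q3, q4}, no accept state (dead)
  q4 -> reaches {q0, q2, q3, q4}, no accept state (dead)

{q0, q2, q3, q4}


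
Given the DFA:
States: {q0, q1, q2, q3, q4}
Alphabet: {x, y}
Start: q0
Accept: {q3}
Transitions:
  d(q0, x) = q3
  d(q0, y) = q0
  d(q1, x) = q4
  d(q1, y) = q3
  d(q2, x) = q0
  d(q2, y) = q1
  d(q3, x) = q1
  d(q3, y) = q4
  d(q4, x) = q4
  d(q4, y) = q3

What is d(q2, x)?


Looking up transition d(q2, x)

q0


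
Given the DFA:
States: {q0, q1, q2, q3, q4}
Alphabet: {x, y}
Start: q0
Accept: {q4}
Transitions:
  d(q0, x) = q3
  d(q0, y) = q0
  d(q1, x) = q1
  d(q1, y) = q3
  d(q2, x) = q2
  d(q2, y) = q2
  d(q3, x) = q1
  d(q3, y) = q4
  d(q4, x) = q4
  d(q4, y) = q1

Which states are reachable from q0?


BFS from q0:
  layer 0: {q0}
  layer 1: {q3}
  layer 2: {q1, q4}

{q0, q1, q3, q4}


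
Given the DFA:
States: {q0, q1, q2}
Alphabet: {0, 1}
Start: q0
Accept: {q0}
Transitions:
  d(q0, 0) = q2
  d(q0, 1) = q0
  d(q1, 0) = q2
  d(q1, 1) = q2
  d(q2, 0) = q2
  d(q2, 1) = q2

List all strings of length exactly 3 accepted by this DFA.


All strings of length 3: 8 total
Accepted: 1

"111"


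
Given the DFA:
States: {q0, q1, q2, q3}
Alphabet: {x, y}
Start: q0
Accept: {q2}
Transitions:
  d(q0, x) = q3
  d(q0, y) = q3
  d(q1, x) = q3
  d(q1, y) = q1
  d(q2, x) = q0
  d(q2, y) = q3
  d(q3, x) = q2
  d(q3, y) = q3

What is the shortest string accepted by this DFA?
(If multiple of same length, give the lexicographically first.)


BFS by string length (lex-first path to each state shown):
  len 0: q0<-""
  len 1: q3<-"x"
  len 2: q2<-"xx", q3<-"xy"
Found accept state at length 2.

"xx"


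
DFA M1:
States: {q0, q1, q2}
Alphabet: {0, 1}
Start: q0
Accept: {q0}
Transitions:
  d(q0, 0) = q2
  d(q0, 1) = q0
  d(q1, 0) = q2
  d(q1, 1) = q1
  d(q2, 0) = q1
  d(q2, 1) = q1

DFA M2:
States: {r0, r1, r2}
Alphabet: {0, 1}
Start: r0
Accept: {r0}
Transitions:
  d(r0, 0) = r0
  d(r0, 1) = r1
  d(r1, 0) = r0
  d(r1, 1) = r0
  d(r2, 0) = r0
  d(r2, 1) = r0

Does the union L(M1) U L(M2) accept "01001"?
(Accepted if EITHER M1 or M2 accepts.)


M1: final=q1 accepted=False
M2: final=r1 accepted=False

No, union rejects (neither accepts)


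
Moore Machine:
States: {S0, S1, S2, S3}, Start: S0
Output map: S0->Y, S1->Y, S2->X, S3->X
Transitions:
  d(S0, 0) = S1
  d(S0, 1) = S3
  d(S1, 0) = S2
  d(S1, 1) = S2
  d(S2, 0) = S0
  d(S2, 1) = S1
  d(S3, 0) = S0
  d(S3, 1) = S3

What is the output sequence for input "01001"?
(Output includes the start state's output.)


Start: S0 (output Y)
  --0--> S1 (output Y)
  --1--> S2 (output X)
  --0--> S0 (output Y)
  --0--> S1 (output Y)
  --1--> S2 (output X)

"YYXYYX"


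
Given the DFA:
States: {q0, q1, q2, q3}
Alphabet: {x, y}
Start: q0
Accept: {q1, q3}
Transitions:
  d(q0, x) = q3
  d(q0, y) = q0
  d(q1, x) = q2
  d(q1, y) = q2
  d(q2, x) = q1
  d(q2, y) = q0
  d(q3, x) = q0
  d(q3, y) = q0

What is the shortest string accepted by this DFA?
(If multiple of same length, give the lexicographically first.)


BFS by string length (lex-first path to each state shown):
  len 0: q0<-""
  len 1: q0<-"y", q3<-"x"
Found accept state at length 1.

"x"


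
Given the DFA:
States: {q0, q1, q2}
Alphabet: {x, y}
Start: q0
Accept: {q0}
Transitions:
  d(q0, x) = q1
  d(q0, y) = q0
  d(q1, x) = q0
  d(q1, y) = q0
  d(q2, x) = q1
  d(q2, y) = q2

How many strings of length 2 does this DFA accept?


Enumerating all length-2 strings:
  "xx" -> q0 [accept]
  "xy" -> q0 [accept]
  "yx" -> q1 [reject]
  "yy" -> q0 [accept]

3 out of 4


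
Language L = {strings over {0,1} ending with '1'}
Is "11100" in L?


last symbol = '0'

No, "11100" is not in L


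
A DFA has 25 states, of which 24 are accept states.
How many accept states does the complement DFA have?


Complement swaps accept and non-accept states.
25 - 24 = 1

1


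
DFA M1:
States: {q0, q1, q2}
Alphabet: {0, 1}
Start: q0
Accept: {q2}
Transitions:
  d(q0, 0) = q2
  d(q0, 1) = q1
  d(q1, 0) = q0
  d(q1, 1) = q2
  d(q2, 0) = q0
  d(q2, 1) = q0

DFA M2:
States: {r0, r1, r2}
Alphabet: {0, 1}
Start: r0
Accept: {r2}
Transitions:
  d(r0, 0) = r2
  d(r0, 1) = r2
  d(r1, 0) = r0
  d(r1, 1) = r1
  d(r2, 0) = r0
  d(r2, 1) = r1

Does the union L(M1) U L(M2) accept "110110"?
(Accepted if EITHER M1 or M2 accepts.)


M1: final=q0 accepted=False
M2: final=r0 accepted=False

No, union rejects (neither accepts)


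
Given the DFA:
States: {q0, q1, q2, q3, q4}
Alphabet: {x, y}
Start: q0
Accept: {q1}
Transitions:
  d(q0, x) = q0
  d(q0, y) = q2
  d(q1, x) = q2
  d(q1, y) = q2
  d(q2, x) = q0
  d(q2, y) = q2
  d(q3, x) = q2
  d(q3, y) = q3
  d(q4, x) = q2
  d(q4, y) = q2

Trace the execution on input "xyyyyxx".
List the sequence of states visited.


Input: xyyyyxx
d(q0, x) = q0
d(q0, y) = q2
d(q2, y) = q2
d(q2, y) = q2
d(q2, y) = q2
d(q2, x) = q0
d(q0, x) = q0


q0 -> q0 -> q2 -> q2 -> q2 -> q2 -> q0 -> q0


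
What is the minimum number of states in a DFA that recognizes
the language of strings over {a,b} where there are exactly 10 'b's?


States: count = 0, 1, ..., 10 (that's 11 states), plus a dead state for count > 10.
Total: 11 + 1 = 12. Accept = count-10 state.

12


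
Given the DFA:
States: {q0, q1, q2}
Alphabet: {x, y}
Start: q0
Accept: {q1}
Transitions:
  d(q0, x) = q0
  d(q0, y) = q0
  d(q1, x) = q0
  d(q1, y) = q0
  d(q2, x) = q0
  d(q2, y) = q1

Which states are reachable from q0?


BFS from q0:
  layer 0: {q0}

{q0}


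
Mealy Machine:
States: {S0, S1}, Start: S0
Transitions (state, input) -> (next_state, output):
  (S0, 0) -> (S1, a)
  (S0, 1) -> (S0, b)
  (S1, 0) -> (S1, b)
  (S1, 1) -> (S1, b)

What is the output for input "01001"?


Step-by-step:
  (S0, 0) -> (S1, a)
  (S1, 1) -> (S1, b)
  (S1, 0) -> (S1, b)
  (S1, 0) -> (S1, b)
  (S1, 1) -> (S1, b)

"abbbb"


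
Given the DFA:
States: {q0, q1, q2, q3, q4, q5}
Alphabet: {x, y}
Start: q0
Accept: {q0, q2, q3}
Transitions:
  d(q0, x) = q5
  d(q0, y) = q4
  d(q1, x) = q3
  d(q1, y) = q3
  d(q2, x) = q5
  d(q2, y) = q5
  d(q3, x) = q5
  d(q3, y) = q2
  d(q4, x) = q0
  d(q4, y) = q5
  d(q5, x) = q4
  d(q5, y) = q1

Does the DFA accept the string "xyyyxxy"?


Trace: q0 -> q5 -> q1 -> q3 -> q2 -> q5 -> q4 -> q5
Final state: q5
Accept states: {q0, q2, q3}

No, rejected (final state q5 is not an accept state)


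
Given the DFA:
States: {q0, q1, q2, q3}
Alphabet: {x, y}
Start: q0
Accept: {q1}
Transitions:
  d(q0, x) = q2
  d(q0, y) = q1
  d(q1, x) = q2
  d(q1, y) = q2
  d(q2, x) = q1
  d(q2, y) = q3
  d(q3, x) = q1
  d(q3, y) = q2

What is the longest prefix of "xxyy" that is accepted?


Run the DFA, marking each prefix where the state is accepting:
  "" -> q0 [reject]
  "x" -> q2 [reject]
  "xx" -> q1 [accept]
  "xxy" -> q2 [reject]
  "xxyy" -> q3 [reject]

"xx"


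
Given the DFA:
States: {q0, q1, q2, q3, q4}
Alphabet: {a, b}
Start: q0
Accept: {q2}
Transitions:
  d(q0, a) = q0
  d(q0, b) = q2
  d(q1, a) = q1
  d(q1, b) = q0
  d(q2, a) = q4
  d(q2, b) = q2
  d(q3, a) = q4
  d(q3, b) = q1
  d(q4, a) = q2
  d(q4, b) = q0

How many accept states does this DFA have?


Accept states listed: {q2}
Counting: q2(1)

1


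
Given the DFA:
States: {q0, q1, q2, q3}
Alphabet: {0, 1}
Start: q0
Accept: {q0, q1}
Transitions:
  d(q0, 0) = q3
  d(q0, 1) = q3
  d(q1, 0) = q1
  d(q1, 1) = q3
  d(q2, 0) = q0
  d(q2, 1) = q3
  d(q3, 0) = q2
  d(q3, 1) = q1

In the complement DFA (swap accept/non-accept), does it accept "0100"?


Trace: q0 -> q3 -> q1 -> q1 -> q1
Final: q1
Original accept: {q0, q1}
Complement: q1 is in original accept

No, complement rejects (original accepts)


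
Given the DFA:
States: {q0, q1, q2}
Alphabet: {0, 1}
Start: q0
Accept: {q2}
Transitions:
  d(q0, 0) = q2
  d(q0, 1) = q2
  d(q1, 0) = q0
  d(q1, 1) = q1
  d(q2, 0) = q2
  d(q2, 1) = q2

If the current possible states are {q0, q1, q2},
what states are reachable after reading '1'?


Apply transition on '1' from each current state:
  d(q0, 1) = q2
  d(q1, 1) = q1
  d(q2, 1) = q2

{q1, q2}


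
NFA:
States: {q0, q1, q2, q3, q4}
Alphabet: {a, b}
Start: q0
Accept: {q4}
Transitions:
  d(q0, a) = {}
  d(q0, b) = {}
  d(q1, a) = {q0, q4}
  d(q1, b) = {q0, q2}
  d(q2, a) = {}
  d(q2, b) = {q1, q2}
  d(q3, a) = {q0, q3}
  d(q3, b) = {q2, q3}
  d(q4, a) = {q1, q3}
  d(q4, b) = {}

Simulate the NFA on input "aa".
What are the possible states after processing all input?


Start: {q0}
  --a--> {}
  --a--> {}

{} (empty set, no valid transitions)


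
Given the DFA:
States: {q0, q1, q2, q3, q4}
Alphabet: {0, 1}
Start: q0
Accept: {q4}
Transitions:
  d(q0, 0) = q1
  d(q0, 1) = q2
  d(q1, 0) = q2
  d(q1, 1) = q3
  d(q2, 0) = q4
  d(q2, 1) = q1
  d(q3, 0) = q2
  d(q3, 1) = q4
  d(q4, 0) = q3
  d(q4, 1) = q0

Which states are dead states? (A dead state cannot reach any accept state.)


Forward reachability from each state:
  q0 -> reaches accept state q4 (live)
  q1 -> reaches accept state q4 (live)
  q2 -> reaches accept state q4 (live)
  q3 -> reaches accept state q4 (live)
  q4 -> reaches accept state q4 (live)

None (all states can reach an accept state)


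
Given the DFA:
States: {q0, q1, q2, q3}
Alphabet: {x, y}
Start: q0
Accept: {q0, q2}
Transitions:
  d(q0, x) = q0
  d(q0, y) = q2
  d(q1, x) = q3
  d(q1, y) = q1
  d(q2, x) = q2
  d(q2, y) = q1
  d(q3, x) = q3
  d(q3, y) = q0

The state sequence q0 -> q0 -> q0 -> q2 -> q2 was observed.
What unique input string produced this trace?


Trace back each transition to find the symbol:
  q0 --[x]--> q0
  q0 --[x]--> q0
  q0 --[y]--> q2
  q2 --[x]--> q2

"xxyx"


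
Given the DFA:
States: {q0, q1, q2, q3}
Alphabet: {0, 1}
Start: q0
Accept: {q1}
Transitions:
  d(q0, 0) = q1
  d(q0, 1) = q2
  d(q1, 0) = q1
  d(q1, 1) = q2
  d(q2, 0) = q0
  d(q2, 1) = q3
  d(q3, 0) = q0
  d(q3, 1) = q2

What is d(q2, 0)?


Looking up transition d(q2, 0)

q0


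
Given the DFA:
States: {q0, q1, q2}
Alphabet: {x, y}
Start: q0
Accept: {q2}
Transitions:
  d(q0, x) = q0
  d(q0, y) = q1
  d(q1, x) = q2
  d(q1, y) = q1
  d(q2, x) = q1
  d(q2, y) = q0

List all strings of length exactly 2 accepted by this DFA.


All strings of length 2: 4 total
Accepted: 1

"yx"


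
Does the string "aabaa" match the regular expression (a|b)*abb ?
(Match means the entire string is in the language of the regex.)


|string| = 5; first = 'a'; last = 'a'

No, "aabaa" does not match (a|b)*abb


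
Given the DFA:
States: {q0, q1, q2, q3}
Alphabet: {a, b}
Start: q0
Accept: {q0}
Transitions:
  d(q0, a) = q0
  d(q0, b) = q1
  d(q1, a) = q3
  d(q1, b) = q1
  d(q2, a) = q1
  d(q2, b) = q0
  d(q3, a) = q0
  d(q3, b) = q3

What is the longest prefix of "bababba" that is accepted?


Run the DFA, marking each prefix where the state is accepting:
  "" -> q0 [accept]
  "b" -> q1 [reject]
  "ba" -> q3 [reject]
  "bab" -> q3 [reject]
  "baba" -> q0 [accept]
  "babab" -> q1 [reject]
  "bababb" -> q1 [reject]
  "bababba" -> q3 [reject]

"baba"


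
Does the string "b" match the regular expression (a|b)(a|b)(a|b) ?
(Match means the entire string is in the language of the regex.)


|string| = 1; first = 'b'; last = 'b'

No, "b" does not match (a|b)(a|b)(a|b)


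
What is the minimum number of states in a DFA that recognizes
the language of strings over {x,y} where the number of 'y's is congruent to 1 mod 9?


States track (count of 'y') mod 9.
Need 9 states: one per remainder 0..8; accept = remainder 1.

9


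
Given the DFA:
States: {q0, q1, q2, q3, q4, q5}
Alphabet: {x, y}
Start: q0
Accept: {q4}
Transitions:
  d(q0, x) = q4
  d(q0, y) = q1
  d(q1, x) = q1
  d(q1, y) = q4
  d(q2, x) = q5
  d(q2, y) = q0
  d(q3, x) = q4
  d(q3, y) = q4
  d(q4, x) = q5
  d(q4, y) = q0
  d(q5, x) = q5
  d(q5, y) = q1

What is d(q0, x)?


Looking up transition d(q0, x)

q4


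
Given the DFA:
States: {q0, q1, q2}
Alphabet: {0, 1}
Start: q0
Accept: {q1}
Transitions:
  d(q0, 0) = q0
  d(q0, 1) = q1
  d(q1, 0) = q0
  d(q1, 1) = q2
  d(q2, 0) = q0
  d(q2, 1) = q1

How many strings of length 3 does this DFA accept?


Enumerating all length-3 strings:
  "000" -> q0 [reject]
  "001" -> q1 [accept]
  "010" -> q0 [reject]
  "011" -> q2 [reject]
  "100" -> q0 [reject]
  "101" -> q1 [accept]
  "110" -> q0 [reject]
  "111" -> q1 [accept]

3 out of 8


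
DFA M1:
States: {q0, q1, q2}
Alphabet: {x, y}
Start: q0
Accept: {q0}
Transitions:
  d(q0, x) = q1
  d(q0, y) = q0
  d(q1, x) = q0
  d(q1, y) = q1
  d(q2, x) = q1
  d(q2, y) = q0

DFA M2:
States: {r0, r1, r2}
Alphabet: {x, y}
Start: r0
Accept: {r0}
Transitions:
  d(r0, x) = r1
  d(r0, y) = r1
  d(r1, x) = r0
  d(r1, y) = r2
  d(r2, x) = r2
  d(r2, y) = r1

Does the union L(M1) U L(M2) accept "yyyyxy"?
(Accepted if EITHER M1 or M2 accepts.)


M1: final=q1 accepted=False
M2: final=r1 accepted=False

No, union rejects (neither accepts)


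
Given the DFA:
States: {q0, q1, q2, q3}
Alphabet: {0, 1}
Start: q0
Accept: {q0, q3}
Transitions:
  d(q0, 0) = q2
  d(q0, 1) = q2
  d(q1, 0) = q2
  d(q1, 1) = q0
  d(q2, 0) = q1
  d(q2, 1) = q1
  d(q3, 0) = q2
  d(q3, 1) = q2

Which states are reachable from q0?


BFS from q0:
  layer 0: {q0}
  layer 1: {q2}
  layer 2: {q1}

{q0, q1, q2}


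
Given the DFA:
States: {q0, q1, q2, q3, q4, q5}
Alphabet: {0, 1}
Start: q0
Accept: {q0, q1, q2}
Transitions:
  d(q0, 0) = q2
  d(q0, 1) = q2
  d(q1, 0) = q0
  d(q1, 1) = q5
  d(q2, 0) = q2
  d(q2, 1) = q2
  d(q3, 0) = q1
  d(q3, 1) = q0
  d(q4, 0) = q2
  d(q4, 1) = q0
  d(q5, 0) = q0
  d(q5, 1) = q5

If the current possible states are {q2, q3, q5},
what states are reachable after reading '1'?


Apply transition on '1' from each current state:
  d(q2, 1) = q2
  d(q3, 1) = q0
  d(q5, 1) = q5

{q0, q2, q5}


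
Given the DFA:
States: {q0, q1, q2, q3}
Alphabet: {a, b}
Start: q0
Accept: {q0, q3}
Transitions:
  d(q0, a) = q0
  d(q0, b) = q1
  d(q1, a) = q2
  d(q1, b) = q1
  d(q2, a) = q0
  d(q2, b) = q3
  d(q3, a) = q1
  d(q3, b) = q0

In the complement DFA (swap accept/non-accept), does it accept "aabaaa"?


Trace: q0 -> q0 -> q0 -> q1 -> q2 -> q0 -> q0
Final: q0
Original accept: {q0, q3}
Complement: q0 is in original accept

No, complement rejects (original accepts)


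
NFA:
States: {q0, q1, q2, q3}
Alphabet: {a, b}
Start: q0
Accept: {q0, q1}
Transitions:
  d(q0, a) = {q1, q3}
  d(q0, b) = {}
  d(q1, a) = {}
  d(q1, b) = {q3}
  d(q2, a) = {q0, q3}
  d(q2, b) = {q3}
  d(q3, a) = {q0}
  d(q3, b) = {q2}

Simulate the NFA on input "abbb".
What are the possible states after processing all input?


Start: {q0}
  --a--> {q1, q3}
  --b--> {q2, q3}
  --b--> {q2, q3}
  --b--> {q2, q3}

{q2, q3}


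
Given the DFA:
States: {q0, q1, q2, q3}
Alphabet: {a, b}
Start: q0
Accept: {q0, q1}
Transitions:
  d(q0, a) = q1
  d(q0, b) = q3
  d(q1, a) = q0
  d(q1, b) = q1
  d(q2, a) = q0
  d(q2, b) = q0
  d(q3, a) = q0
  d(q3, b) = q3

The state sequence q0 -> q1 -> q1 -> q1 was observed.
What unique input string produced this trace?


Trace back each transition to find the symbol:
  q0 --[a]--> q1
  q1 --[b]--> q1
  q1 --[b]--> q1

"abb"


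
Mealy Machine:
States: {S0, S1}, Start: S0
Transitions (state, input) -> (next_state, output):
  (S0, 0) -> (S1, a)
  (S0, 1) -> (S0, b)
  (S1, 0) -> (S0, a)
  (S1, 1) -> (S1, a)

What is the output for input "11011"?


Step-by-step:
  (S0, 1) -> (S0, b)
  (S0, 1) -> (S0, b)
  (S0, 0) -> (S1, a)
  (S1, 1) -> (S1, a)
  (S1, 1) -> (S1, a)

"bbaaa"


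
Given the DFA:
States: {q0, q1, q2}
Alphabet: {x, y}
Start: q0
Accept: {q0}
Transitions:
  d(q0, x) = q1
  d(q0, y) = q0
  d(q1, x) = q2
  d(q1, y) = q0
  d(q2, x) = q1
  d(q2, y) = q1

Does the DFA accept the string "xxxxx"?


Trace: q0 -> q1 -> q2 -> q1 -> q2 -> q1
Final state: q1
Accept states: {q0}

No, rejected (final state q1 is not an accept state)


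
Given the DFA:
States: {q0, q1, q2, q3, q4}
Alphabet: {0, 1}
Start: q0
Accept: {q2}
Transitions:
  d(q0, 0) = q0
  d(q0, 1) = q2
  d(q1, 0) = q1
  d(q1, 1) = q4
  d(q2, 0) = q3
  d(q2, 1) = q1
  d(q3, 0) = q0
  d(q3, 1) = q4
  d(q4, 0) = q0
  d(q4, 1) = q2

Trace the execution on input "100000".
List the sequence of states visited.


Input: 100000
d(q0, 1) = q2
d(q2, 0) = q3
d(q3, 0) = q0
d(q0, 0) = q0
d(q0, 0) = q0
d(q0, 0) = q0


q0 -> q2 -> q3 -> q0 -> q0 -> q0 -> q0


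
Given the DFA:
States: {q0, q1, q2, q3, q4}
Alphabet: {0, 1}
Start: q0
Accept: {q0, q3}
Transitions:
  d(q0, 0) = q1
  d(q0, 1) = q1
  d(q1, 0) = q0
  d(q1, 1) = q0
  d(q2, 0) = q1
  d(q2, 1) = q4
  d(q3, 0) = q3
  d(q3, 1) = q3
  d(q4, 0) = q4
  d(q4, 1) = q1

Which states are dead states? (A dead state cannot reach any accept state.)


Forward reachability from each state:
  q0 -> reaches accept state q0 (live)
  q1 -> reaches accept state q0 (live)
  q2 -> reaches accept state q0 (live)
  q3 -> reaches accept state q3 (live)
  q4 -> reaches accept state q0 (live)

None (all states can reach an accept state)


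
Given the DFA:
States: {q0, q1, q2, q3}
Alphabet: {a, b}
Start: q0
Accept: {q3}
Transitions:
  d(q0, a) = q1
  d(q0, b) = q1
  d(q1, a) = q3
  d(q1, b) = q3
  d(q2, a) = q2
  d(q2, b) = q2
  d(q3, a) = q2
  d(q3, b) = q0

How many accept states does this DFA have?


Accept states listed: {q3}
Counting: q3(1)

1


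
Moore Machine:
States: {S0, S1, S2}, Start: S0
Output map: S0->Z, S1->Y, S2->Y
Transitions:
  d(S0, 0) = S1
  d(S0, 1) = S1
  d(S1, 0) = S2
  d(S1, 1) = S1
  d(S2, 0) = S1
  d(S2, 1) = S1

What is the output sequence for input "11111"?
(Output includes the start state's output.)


Start: S0 (output Z)
  --1--> S1 (output Y)
  --1--> S1 (output Y)
  --1--> S1 (output Y)
  --1--> S1 (output Y)
  --1--> S1 (output Y)

"ZYYYYY"


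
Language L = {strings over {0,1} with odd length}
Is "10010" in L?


length = 5; 5 mod 2 = 1

Yes, "10010" is in L


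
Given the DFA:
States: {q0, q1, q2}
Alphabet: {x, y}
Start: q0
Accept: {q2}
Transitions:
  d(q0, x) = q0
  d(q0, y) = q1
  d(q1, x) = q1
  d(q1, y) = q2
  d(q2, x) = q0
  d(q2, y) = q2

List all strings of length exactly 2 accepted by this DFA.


All strings of length 2: 4 total
Accepted: 1

"yy"


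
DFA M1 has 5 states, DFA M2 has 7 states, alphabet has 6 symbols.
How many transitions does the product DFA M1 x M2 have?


Product DFA has 5 * 7 = 35 states.
Each has 6 transitions: 35 * 6 = 210

210


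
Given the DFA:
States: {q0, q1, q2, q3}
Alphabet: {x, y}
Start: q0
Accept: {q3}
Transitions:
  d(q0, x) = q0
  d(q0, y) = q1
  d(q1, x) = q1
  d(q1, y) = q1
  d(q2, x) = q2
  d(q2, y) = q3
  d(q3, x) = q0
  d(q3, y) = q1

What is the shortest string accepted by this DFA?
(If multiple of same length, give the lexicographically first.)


BFS by string length (lex-first path to each state shown):
  len 0: q0<-""
  len 1: q0<-"x", q1<-"y"
  len 2: q0<-"xx", q1<-"xy"
  len 3: q0<-"xxx", q1<-"xxy"
  len 4: q0<-"xxxx", q1<-"xxxy"
  len 5: q0<-"xxxxx", q1<-"xxxxy"
  len 6: q0<-"xxxxxx", q1<-"xxxxxy"
  len 7: q0<-"xxxxxxx", q1<-"xxxxxxy"
  len 8: q0<-"xxxxxxxx", q1<-"xxxxxxxy"

No string accepted (empty language)


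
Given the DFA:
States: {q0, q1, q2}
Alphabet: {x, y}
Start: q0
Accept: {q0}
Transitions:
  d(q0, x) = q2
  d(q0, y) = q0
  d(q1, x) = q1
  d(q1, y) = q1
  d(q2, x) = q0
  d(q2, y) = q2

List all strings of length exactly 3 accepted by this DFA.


All strings of length 3: 8 total
Accepted: 4

"xxy", "xyx", "yxx", "yyy"


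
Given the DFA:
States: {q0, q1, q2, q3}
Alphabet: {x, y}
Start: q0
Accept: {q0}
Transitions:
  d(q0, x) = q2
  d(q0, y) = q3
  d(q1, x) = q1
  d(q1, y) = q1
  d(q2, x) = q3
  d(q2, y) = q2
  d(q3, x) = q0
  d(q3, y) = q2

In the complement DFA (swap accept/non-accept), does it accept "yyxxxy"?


Trace: q0 -> q3 -> q2 -> q3 -> q0 -> q2 -> q2
Final: q2
Original accept: {q0}
Complement: q2 is not in original accept

Yes, complement accepts (original rejects)


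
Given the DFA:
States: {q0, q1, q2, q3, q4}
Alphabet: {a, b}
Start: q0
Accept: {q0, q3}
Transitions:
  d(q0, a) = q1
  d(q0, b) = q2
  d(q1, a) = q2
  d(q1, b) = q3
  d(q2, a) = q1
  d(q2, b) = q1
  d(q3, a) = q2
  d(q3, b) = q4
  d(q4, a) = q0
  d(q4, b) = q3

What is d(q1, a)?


Looking up transition d(q1, a)

q2


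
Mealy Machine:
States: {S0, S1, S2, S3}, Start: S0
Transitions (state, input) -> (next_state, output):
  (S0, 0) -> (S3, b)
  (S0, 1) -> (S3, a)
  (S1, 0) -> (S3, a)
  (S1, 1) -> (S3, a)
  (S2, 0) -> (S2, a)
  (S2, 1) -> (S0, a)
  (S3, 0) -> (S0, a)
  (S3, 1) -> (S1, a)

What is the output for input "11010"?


Step-by-step:
  (S0, 1) -> (S3, a)
  (S3, 1) -> (S1, a)
  (S1, 0) -> (S3, a)
  (S3, 1) -> (S1, a)
  (S1, 0) -> (S3, a)

"aaaaa"


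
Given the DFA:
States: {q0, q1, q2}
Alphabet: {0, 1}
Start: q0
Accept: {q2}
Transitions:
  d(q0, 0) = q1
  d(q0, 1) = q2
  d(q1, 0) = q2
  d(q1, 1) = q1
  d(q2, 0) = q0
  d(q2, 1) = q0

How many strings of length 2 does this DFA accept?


Enumerating all length-2 strings:
  "00" -> q2 [accept]
  "01" -> q1 [reject]
  "10" -> q0 [reject]
  "11" -> q0 [reject]

1 out of 4


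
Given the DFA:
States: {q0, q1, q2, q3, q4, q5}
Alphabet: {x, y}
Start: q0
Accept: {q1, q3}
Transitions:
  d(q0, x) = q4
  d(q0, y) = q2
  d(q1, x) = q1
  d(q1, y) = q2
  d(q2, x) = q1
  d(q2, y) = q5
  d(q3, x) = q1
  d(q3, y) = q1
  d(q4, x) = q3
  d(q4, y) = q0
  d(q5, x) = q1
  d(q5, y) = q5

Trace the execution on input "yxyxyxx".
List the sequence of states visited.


Input: yxyxyxx
d(q0, y) = q2
d(q2, x) = q1
d(q1, y) = q2
d(q2, x) = q1
d(q1, y) = q2
d(q2, x) = q1
d(q1, x) = q1


q0 -> q2 -> q1 -> q2 -> q1 -> q2 -> q1 -> q1


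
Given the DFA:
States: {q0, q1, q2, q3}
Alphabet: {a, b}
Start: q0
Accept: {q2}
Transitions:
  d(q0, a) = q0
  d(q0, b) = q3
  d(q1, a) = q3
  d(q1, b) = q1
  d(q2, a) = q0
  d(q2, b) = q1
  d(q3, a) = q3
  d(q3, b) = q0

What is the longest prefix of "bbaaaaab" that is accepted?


Run the DFA, marking each prefix where the state is accepting:
  "" -> q0 [reject]
  "b" -> q3 [reject]
  "bb" -> q0 [reject]
  "bba" -> q0 [reject]
  "bbaa" -> q0 [reject]
  "bbaaa" -> q0 [reject]
  "bbaaaa" -> q0 [reject]
  "bbaaaaa" -> q0 [reject]
  "bbaaaaab" -> q3 [reject]

No prefix is accepted


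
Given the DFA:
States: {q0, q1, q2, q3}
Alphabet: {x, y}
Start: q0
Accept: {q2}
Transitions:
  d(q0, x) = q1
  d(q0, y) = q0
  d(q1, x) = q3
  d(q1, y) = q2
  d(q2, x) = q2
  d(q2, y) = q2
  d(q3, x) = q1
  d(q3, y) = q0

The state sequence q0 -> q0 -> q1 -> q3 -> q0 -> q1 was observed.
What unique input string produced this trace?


Trace back each transition to find the symbol:
  q0 --[y]--> q0
  q0 --[x]--> q1
  q1 --[x]--> q3
  q3 --[y]--> q0
  q0 --[x]--> q1

"yxxyx"


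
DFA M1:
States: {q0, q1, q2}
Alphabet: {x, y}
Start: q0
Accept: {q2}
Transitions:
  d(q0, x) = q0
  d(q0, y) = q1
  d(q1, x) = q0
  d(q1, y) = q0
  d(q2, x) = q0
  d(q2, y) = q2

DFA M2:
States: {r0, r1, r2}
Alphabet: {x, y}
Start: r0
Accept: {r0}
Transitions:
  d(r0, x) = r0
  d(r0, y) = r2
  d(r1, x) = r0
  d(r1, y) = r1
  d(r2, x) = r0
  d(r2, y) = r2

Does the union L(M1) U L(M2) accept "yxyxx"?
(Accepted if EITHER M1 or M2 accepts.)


M1: final=q0 accepted=False
M2: final=r0 accepted=True

Yes, union accepts


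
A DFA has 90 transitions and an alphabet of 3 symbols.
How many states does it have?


Each state has exactly one transition per symbol.
states = transitions / |alphabet| = 90 / 3 = 30

30


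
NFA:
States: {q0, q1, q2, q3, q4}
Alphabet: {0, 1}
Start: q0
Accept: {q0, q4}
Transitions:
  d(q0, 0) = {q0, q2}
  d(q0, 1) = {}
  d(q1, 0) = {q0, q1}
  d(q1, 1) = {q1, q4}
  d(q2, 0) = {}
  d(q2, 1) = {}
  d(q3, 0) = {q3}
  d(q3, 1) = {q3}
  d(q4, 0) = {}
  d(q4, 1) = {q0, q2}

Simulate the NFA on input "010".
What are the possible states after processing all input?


Start: {q0}
  --0--> {q0, q2}
  --1--> {}
  --0--> {}

{} (empty set, no valid transitions)


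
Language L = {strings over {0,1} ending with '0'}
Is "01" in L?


last symbol = '1'

No, "01" is not in L


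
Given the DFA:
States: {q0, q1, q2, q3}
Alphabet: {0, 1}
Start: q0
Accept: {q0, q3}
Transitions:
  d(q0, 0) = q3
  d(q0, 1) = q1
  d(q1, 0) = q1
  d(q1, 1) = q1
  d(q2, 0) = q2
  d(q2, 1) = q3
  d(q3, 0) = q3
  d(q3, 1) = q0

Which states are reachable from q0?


BFS from q0:
  layer 0: {q0}
  layer 1: {q1, q3}

{q0, q1, q3}


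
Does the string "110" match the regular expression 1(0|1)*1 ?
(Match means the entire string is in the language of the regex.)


|string| = 3; first = '1'; last = '0'

No, "110" does not match 1(0|1)*1


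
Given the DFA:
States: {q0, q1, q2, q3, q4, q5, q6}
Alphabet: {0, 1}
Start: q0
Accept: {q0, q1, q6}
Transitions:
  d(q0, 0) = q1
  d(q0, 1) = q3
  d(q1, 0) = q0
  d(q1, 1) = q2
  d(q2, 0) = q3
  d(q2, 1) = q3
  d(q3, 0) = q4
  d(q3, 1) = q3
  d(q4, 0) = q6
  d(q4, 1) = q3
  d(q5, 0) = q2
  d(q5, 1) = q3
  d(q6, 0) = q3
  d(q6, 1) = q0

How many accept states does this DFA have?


Accept states listed: {q0, q1, q6}
Counting: q0(1) q1(2) q6(3)

3


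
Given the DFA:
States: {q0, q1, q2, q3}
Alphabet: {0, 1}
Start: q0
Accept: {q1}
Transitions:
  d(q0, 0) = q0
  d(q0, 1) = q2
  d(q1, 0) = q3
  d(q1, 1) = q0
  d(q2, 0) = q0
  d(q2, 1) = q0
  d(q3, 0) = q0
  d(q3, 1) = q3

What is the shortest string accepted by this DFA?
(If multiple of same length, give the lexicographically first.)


BFS by string length (lex-first path to each state shown):
  len 0: q0<-""
  len 1: q0<-"0", q2<-"1"
  len 2: q0<-"00", q2<-"01"
  len 3: q0<-"000", q2<-"001"
  len 4: q0<-"0000", q2<-"0001"
  len 5: q0<-"00000", q2<-"00001"
  len 6: q0<-"000000", q2<-"000001"
  len 7: q0<-"0000000", q2<-"0000001"
  len 8: q0<-"00000000", q2<-"00000001"

No string accepted (empty language)


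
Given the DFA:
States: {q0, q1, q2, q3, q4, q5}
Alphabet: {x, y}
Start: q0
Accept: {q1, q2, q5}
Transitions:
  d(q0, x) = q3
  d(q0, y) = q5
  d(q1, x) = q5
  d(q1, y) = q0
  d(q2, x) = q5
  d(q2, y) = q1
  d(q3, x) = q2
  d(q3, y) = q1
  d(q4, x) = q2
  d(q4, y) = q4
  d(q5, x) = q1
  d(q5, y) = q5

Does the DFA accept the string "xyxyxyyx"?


Trace: q0 -> q3 -> q1 -> q5 -> q5 -> q1 -> q0 -> q5 -> q1
Final state: q1
Accept states: {q1, q2, q5}

Yes, accepted (final state q1 is an accept state)


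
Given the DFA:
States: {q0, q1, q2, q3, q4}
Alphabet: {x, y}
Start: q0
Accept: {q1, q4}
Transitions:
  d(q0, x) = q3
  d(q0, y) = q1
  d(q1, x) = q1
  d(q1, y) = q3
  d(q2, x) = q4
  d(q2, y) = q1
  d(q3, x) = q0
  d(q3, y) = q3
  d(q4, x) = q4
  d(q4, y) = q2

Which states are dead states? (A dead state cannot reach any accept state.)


Forward reachability from each state:
  q0 -> reaches accept state q1 (live)
  q1 -> reaches accept state q1 (live)
  q2 -> reaches accept state q1 (live)
  q3 -> reaches accept state q1 (live)
  q4 -> reaches accept state q1 (live)

None (all states can reach an accept state)


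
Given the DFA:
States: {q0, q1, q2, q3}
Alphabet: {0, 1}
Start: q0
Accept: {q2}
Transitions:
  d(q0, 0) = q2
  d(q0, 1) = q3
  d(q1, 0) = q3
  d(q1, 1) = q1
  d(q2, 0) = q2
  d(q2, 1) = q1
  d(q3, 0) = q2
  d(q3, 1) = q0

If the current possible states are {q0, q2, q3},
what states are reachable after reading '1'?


Apply transition on '1' from each current state:
  d(q0, 1) = q3
  d(q2, 1) = q1
  d(q3, 1) = q0

{q0, q1, q3}


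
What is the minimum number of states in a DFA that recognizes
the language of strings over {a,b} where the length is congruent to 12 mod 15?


States track (length) mod 15.
Need 15 states: one per remainder 0..14; accept = remainder 12.

15


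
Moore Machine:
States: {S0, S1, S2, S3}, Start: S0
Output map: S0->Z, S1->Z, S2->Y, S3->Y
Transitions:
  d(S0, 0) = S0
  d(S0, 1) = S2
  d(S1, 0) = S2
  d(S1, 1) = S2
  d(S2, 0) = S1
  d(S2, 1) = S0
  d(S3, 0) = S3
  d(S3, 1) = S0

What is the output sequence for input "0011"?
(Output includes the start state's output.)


Start: S0 (output Z)
  --0--> S0 (output Z)
  --0--> S0 (output Z)
  --1--> S2 (output Y)
  --1--> S0 (output Z)

"ZZZYZ"


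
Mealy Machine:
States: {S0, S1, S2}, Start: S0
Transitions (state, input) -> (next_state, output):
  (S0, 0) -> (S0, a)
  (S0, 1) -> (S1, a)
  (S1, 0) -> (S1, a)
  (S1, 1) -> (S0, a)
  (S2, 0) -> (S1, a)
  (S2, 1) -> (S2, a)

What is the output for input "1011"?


Step-by-step:
  (S0, 1) -> (S1, a)
  (S1, 0) -> (S1, a)
  (S1, 1) -> (S0, a)
  (S0, 1) -> (S1, a)

"aaaa"


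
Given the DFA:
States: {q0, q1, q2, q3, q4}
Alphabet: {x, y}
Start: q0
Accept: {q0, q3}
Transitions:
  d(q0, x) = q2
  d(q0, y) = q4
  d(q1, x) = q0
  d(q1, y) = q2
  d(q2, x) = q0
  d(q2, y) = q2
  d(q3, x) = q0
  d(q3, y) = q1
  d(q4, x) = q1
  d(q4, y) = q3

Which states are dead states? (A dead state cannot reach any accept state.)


Forward reachability from each state:
  q0 -> reaches accept state q0 (live)
  q1 -> reaches accept state q0 (live)
  q2 -> reaches accept state q0 (live)
  q3 -> reaches accept state q0 (live)
  q4 -> reaches accept state q0 (live)

None (all states can reach an accept state)


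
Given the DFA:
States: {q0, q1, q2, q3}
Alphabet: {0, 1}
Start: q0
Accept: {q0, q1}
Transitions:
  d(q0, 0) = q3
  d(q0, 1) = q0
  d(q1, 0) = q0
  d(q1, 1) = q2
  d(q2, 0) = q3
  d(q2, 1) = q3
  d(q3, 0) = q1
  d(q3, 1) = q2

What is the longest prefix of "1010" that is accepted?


Run the DFA, marking each prefix where the state is accepting:
  "" -> q0 [accept]
  "1" -> q0 [accept]
  "10" -> q3 [reject]
  "101" -> q2 [reject]
  "1010" -> q3 [reject]

"1"


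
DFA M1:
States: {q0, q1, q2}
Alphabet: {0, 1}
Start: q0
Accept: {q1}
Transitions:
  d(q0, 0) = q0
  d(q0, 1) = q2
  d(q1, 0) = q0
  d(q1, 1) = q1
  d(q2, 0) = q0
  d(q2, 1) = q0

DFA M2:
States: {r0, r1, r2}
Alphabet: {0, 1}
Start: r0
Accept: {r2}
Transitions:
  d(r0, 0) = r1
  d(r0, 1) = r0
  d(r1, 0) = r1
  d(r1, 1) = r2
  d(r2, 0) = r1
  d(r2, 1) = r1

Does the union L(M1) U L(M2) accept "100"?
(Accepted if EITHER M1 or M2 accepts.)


M1: final=q0 accepted=False
M2: final=r1 accepted=False

No, union rejects (neither accepts)


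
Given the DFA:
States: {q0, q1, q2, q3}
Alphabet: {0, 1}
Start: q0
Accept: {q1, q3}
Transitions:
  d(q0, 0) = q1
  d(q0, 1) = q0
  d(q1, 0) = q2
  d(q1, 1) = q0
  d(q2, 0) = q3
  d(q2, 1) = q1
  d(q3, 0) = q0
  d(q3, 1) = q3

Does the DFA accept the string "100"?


Trace: q0 -> q0 -> q1 -> q2
Final state: q2
Accept states: {q1, q3}

No, rejected (final state q2 is not an accept state)


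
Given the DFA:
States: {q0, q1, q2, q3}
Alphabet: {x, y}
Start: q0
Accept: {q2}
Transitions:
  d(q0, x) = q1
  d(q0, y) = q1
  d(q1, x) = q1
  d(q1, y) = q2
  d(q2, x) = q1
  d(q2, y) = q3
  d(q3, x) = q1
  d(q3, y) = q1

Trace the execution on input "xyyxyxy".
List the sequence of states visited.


Input: xyyxyxy
d(q0, x) = q1
d(q1, y) = q2
d(q2, y) = q3
d(q3, x) = q1
d(q1, y) = q2
d(q2, x) = q1
d(q1, y) = q2


q0 -> q1 -> q2 -> q3 -> q1 -> q2 -> q1 -> q2


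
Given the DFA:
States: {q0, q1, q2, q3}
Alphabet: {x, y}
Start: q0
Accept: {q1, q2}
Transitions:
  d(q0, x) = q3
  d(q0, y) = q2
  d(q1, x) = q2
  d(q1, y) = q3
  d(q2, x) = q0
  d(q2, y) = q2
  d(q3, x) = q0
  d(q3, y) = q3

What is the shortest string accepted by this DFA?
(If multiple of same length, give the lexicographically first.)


BFS by string length (lex-first path to each state shown):
  len 0: q0<-""
  len 1: q2<-"y", q3<-"x"
Found accept state at length 1.

"y"


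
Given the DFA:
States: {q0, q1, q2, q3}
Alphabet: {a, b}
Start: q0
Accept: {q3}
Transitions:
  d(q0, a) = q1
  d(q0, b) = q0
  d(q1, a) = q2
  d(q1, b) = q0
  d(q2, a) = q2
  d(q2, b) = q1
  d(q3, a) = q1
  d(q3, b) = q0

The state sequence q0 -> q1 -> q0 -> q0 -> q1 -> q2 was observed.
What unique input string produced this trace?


Trace back each transition to find the symbol:
  q0 --[a]--> q1
  q1 --[b]--> q0
  q0 --[b]--> q0
  q0 --[a]--> q1
  q1 --[a]--> q2

"abbaa"


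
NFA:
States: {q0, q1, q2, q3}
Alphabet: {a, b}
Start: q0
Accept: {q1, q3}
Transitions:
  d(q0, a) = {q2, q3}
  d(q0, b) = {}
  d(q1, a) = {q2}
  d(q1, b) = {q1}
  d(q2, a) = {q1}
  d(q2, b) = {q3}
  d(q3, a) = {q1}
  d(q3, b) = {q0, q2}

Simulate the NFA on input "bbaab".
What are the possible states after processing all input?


Start: {q0}
  --b--> {}
  --b--> {}
  --a--> {}
  --a--> {}
  --b--> {}

{} (empty set, no valid transitions)


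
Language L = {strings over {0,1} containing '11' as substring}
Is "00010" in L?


'11' does not occur

No, "00010" is not in L


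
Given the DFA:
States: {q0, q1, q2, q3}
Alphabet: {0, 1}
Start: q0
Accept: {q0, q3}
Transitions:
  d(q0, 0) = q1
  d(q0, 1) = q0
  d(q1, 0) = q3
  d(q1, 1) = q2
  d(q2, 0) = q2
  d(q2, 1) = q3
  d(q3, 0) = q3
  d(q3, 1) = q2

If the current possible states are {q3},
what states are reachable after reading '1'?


Apply transition on '1' from each current state:
  d(q3, 1) = q2

{q2}


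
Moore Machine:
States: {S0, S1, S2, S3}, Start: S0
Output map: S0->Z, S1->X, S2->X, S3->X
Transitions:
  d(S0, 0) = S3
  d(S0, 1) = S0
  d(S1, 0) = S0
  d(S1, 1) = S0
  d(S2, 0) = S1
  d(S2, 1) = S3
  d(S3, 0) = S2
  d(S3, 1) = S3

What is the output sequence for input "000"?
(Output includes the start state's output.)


Start: S0 (output Z)
  --0--> S3 (output X)
  --0--> S2 (output X)
  --0--> S1 (output X)

"ZXXX"


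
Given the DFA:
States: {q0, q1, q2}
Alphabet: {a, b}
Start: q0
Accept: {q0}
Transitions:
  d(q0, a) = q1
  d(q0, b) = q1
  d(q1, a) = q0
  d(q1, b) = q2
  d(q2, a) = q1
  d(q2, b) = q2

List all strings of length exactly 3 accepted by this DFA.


All strings of length 3: 8 total
Accepted: 0

None


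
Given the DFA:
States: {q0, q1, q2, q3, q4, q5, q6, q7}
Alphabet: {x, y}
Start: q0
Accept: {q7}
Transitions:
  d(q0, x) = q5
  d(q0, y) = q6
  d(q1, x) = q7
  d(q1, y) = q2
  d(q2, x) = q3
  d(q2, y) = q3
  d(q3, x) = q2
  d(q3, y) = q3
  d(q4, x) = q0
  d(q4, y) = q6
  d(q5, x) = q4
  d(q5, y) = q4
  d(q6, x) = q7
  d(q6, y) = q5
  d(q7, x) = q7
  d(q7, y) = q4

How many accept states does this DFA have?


Accept states listed: {q7}
Counting: q7(1)

1


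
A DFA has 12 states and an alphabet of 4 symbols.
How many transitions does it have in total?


Each state has exactly one transition per symbol.
12 * 4 = 48

48
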